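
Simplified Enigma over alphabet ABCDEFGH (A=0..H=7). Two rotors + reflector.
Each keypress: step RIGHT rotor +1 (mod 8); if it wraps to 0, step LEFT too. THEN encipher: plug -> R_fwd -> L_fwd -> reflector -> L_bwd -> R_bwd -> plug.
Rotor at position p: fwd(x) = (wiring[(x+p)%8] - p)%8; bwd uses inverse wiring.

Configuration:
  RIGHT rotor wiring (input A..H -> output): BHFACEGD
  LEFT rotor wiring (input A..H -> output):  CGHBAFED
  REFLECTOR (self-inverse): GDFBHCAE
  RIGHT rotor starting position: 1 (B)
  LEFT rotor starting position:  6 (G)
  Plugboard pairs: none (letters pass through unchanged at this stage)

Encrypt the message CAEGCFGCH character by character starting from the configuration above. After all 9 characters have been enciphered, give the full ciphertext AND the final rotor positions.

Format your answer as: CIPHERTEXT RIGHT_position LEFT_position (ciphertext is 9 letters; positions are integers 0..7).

Answer: AGHFACHBF 2 7

Derivation:
Char 1 ('C'): step: R->2, L=6; C->plug->C->R->A->L->G->refl->A->L'->D->R'->A->plug->A
Char 2 ('A'): step: R->3, L=6; A->plug->A->R->F->L->D->refl->B->L'->E->R'->G->plug->G
Char 3 ('E'): step: R->4, L=6; E->plug->E->R->F->L->D->refl->B->L'->E->R'->H->plug->H
Char 4 ('G'): step: R->5, L=6; G->plug->G->R->D->L->A->refl->G->L'->A->R'->F->plug->F
Char 5 ('C'): step: R->6, L=6; C->plug->C->R->D->L->A->refl->G->L'->A->R'->A->plug->A
Char 6 ('F'): step: R->7, L=6; F->plug->F->R->D->L->A->refl->G->L'->A->R'->C->plug->C
Char 7 ('G'): step: R->0, L->7 (L advanced); G->plug->G->R->G->L->G->refl->A->L'->D->R'->H->plug->H
Char 8 ('C'): step: R->1, L=7; C->plug->C->R->H->L->F->refl->C->L'->E->R'->B->plug->B
Char 9 ('H'): step: R->2, L=7; H->plug->H->R->F->L->B->refl->D->L'->B->R'->F->plug->F
Final: ciphertext=AGHFACHBF, RIGHT=2, LEFT=7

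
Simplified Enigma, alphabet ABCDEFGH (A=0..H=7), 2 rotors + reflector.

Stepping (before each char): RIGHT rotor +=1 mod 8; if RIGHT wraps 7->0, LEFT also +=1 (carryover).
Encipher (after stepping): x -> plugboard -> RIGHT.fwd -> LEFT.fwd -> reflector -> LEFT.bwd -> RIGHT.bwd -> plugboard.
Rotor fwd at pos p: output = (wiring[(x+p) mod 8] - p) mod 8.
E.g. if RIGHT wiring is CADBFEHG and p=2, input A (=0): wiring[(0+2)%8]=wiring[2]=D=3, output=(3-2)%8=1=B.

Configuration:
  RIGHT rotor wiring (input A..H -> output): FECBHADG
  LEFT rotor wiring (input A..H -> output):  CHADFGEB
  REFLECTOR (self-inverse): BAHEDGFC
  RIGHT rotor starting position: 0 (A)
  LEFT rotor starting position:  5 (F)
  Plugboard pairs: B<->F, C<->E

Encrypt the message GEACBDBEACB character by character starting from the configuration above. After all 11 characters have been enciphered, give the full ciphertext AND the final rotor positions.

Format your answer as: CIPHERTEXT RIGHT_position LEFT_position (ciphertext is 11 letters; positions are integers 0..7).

Char 1 ('G'): step: R->1, L=5; G->plug->G->R->F->L->D->refl->E->L'->C->R'->F->plug->B
Char 2 ('E'): step: R->2, L=5; E->plug->C->R->F->L->D->refl->E->L'->C->R'->H->plug->H
Char 3 ('A'): step: R->3, L=5; A->plug->A->R->G->L->G->refl->F->L'->D->R'->E->plug->C
Char 4 ('C'): step: R->4, L=5; C->plug->E->R->B->L->H->refl->C->L'->E->R'->B->plug->F
Char 5 ('B'): step: R->5, L=5; B->plug->F->R->F->L->D->refl->E->L'->C->R'->H->plug->H
Char 6 ('D'): step: R->6, L=5; D->plug->D->R->G->L->G->refl->F->L'->D->R'->F->plug->B
Char 7 ('B'): step: R->7, L=5; B->plug->F->R->A->L->B->refl->A->L'->H->R'->A->plug->A
Char 8 ('E'): step: R->0, L->6 (L advanced); E->plug->C->R->C->L->E->refl->D->L'->B->R'->D->plug->D
Char 9 ('A'): step: R->1, L=6; A->plug->A->R->D->L->B->refl->A->L'->H->R'->E->plug->C
Char 10 ('C'): step: R->2, L=6; C->plug->E->R->B->L->D->refl->E->L'->C->R'->H->plug->H
Char 11 ('B'): step: R->3, L=6; B->plug->F->R->C->L->E->refl->D->L'->B->R'->G->plug->G
Final: ciphertext=BHCFHBADCHG, RIGHT=3, LEFT=6

Answer: BHCFHBADCHG 3 6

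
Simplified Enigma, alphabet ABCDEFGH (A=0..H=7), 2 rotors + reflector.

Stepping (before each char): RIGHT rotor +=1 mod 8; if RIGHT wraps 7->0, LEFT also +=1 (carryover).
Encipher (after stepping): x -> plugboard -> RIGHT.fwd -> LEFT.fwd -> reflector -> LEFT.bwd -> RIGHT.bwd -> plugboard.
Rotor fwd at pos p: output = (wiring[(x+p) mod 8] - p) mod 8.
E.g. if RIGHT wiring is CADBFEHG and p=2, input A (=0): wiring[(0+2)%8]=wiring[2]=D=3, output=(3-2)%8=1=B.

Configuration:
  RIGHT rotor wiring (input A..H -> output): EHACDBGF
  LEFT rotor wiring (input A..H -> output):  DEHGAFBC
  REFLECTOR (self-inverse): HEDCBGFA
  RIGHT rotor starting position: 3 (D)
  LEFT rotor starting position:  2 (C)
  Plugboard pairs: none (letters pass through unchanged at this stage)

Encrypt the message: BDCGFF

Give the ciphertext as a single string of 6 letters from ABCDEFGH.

Answer: GFDCEG

Derivation:
Char 1 ('B'): step: R->4, L=2; B->plug->B->R->F->L->A->refl->H->L'->E->R'->G->plug->G
Char 2 ('D'): step: R->5, L=2; D->plug->D->R->H->L->C->refl->D->L'->D->R'->F->plug->F
Char 3 ('C'): step: R->6, L=2; C->plug->C->R->G->L->B->refl->E->L'->B->R'->D->plug->D
Char 4 ('G'): step: R->7, L=2; G->plug->G->R->C->L->G->refl->F->L'->A->R'->C->plug->C
Char 5 ('F'): step: R->0, L->3 (L advanced); F->plug->F->R->B->L->F->refl->G->L'->D->R'->E->plug->E
Char 6 ('F'): step: R->1, L=3; F->plug->F->R->F->L->A->refl->H->L'->E->R'->G->plug->G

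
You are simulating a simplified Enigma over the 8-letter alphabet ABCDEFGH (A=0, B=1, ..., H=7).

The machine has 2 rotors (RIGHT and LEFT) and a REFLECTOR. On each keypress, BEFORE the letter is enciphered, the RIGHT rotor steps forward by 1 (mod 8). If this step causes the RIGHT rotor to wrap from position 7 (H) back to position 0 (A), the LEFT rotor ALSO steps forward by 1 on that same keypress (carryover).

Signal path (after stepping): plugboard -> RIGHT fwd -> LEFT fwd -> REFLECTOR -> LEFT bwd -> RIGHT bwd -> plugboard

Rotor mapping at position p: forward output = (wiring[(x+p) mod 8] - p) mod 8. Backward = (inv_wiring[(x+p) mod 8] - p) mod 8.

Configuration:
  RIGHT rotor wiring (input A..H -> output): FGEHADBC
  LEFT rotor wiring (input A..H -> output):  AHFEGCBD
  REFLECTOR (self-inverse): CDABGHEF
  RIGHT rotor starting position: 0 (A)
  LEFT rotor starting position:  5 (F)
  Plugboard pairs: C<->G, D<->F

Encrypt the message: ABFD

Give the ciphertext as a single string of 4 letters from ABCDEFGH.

Char 1 ('A'): step: R->1, L=5; A->plug->A->R->F->L->A->refl->C->L'->E->R'->H->plug->H
Char 2 ('B'): step: R->2, L=5; B->plug->B->R->F->L->A->refl->C->L'->E->R'->H->plug->H
Char 3 ('F'): step: R->3, L=5; F->plug->D->R->G->L->H->refl->F->L'->A->R'->C->plug->G
Char 4 ('D'): step: R->4, L=5; D->plug->F->R->C->L->G->refl->E->L'->B->R'->E->plug->E

Answer: HHGE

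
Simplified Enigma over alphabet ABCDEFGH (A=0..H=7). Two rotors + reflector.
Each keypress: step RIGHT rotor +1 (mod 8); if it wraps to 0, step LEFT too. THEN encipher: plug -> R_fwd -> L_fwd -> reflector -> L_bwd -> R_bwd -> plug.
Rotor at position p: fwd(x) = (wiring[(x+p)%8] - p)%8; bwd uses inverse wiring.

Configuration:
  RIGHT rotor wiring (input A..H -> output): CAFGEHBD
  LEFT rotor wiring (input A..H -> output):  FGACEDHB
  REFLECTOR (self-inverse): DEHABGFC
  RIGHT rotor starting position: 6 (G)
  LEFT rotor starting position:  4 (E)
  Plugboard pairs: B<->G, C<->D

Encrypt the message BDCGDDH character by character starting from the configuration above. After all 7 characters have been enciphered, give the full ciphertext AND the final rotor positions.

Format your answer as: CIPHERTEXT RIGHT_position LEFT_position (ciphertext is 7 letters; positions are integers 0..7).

Answer: HHDDHGB 5 5

Derivation:
Char 1 ('B'): step: R->7, L=4; B->plug->G->R->A->L->A->refl->D->L'->C->R'->H->plug->H
Char 2 ('D'): step: R->0, L->5 (L advanced); D->plug->C->R->F->L->D->refl->A->L'->D->R'->H->plug->H
Char 3 ('C'): step: R->1, L=5; C->plug->D->R->D->L->A->refl->D->L'->F->R'->C->plug->D
Char 4 ('G'): step: R->2, L=5; G->plug->B->R->E->L->B->refl->E->L'->C->R'->C->plug->D
Char 5 ('D'): step: R->3, L=5; D->plug->C->R->E->L->B->refl->E->L'->C->R'->H->plug->H
Char 6 ('D'): step: R->4, L=5; D->plug->C->R->F->L->D->refl->A->L'->D->R'->B->plug->G
Char 7 ('H'): step: R->5, L=5; H->plug->H->R->H->L->H->refl->C->L'->B->R'->G->plug->B
Final: ciphertext=HHDDHGB, RIGHT=5, LEFT=5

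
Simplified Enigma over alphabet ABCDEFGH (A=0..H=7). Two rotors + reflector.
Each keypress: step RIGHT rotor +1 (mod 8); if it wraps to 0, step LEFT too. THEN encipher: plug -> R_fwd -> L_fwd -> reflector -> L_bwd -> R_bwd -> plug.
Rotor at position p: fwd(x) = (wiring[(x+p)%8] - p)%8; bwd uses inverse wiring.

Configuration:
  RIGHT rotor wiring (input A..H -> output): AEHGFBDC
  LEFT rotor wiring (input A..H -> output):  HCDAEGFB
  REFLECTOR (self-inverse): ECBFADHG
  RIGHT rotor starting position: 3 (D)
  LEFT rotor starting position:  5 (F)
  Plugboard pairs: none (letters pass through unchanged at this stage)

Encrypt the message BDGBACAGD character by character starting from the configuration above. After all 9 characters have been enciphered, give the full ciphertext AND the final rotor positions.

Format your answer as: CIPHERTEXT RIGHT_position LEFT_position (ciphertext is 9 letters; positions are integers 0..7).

Answer: CHAGDFHHF 4 6

Derivation:
Char 1 ('B'): step: R->4, L=5; B->plug->B->R->F->L->G->refl->H->L'->H->R'->C->plug->C
Char 2 ('D'): step: R->5, L=5; D->plug->D->R->D->L->C->refl->B->L'->A->R'->H->plug->H
Char 3 ('G'): step: R->6, L=5; G->plug->G->R->H->L->H->refl->G->L'->F->R'->A->plug->A
Char 4 ('B'): step: R->7, L=5; B->plug->B->R->B->L->A->refl->E->L'->C->R'->G->plug->G
Char 5 ('A'): step: R->0, L->6 (L advanced); A->plug->A->R->A->L->H->refl->G->L'->G->R'->D->plug->D
Char 6 ('C'): step: R->1, L=6; C->plug->C->R->F->L->C->refl->B->L'->C->R'->F->plug->F
Char 7 ('A'): step: R->2, L=6; A->plug->A->R->F->L->C->refl->B->L'->C->R'->H->plug->H
Char 8 ('G'): step: R->3, L=6; G->plug->G->R->B->L->D->refl->F->L'->E->R'->H->plug->H
Char 9 ('D'): step: R->4, L=6; D->plug->D->R->G->L->G->refl->H->L'->A->R'->F->plug->F
Final: ciphertext=CHAGDFHHF, RIGHT=4, LEFT=6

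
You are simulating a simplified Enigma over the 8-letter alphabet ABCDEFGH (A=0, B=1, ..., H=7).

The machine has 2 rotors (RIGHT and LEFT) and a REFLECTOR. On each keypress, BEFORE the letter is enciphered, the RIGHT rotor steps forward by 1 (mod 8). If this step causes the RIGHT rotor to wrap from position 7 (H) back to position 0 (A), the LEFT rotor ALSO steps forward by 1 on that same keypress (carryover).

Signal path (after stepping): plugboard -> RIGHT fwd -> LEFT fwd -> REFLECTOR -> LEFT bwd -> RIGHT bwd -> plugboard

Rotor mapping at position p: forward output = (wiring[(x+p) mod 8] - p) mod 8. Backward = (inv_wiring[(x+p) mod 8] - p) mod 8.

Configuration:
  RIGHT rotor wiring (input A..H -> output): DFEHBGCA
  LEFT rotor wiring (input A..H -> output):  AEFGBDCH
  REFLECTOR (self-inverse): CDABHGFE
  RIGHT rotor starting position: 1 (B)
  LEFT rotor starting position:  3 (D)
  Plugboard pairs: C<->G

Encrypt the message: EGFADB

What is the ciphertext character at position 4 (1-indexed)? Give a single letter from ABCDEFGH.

Char 1 ('E'): step: R->2, L=3; E->plug->E->R->A->L->D->refl->B->L'->G->R'->F->plug->F
Char 2 ('G'): step: R->3, L=3; G->plug->C->R->D->L->H->refl->E->L'->E->R'->A->plug->A
Char 3 ('F'): step: R->4, L=3; F->plug->F->R->B->L->G->refl->F->L'->F->R'->A->plug->A
Char 4 ('A'): step: R->5, L=3; A->plug->A->R->B->L->G->refl->F->L'->F->R'->B->plug->B

B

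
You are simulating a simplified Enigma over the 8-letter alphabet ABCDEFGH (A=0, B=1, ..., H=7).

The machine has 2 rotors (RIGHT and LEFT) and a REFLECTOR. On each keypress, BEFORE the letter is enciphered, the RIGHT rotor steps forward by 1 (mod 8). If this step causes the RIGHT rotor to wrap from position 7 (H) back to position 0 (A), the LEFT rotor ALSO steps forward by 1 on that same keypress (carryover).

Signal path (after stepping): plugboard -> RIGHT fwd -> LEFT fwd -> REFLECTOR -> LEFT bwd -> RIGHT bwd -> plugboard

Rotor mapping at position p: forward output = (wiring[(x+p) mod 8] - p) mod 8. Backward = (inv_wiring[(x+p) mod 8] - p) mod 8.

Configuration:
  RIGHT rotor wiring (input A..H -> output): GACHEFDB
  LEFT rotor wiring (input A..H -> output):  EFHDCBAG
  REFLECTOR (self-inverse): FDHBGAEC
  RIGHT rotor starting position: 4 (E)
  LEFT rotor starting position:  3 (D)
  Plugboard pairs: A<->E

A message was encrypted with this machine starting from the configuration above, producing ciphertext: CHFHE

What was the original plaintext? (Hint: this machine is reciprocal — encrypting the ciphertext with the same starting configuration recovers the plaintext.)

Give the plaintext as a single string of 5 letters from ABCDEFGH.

Char 1 ('C'): step: R->5, L=3; C->plug->C->R->E->L->D->refl->B->L'->F->R'->F->plug->F
Char 2 ('H'): step: R->6, L=3; H->plug->H->R->H->L->E->refl->G->L'->C->R'->D->plug->D
Char 3 ('F'): step: R->7, L=3; F->plug->F->R->F->L->B->refl->D->L'->E->R'->H->plug->H
Char 4 ('H'): step: R->0, L->4 (L advanced); H->plug->H->R->B->L->F->refl->A->L'->E->R'->E->plug->A
Char 5 ('E'): step: R->1, L=4; E->plug->A->R->H->L->H->refl->C->L'->D->R'->D->plug->D

Answer: FDHAD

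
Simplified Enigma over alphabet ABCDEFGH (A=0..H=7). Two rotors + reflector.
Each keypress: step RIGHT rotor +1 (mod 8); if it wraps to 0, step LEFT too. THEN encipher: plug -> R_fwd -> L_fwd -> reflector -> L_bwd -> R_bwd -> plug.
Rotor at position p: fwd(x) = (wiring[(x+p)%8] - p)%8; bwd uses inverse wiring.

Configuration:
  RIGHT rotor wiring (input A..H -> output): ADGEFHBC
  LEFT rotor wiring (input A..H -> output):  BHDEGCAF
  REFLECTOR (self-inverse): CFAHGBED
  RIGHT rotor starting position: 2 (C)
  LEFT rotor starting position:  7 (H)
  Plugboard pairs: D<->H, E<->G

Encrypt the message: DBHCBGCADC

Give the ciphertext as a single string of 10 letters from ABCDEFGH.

Char 1 ('D'): step: R->3, L=7; D->plug->H->R->D->L->E->refl->G->L'->A->R'->G->plug->E
Char 2 ('B'): step: R->4, L=7; B->plug->B->R->D->L->E->refl->G->L'->A->R'->H->plug->D
Char 3 ('H'): step: R->5, L=7; H->plug->D->R->D->L->E->refl->G->L'->A->R'->H->plug->D
Char 4 ('C'): step: R->6, L=7; C->plug->C->R->C->L->A->refl->C->L'->B->R'->H->plug->D
Char 5 ('B'): step: R->7, L=7; B->plug->B->R->B->L->C->refl->A->L'->C->R'->H->plug->D
Char 6 ('G'): step: R->0, L->0 (L advanced); G->plug->E->R->F->L->C->refl->A->L'->G->R'->C->plug->C
Char 7 ('C'): step: R->1, L=0; C->plug->C->R->D->L->E->refl->G->L'->E->R'->D->plug->H
Char 8 ('A'): step: R->2, L=0; A->plug->A->R->E->L->G->refl->E->L'->D->R'->C->plug->C
Char 9 ('D'): step: R->3, L=0; D->plug->H->R->D->L->E->refl->G->L'->E->R'->C->plug->C
Char 10 ('C'): step: R->4, L=0; C->plug->C->R->F->L->C->refl->A->L'->G->R'->D->plug->H

Answer: EDDDDCHCCH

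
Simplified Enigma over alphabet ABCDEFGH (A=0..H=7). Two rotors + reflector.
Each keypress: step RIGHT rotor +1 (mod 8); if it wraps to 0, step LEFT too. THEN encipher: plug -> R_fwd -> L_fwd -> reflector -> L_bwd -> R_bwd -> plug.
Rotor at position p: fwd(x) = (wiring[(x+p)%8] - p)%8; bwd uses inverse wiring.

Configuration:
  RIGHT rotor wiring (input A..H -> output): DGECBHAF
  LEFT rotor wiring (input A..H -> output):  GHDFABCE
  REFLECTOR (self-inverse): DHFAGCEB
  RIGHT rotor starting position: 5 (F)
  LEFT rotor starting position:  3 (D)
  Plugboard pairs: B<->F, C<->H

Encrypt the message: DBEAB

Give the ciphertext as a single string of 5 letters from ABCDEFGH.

Char 1 ('D'): step: R->6, L=3; D->plug->D->R->A->L->C->refl->F->L'->B->R'->H->plug->C
Char 2 ('B'): step: R->7, L=3; B->plug->F->R->C->L->G->refl->E->L'->G->R'->A->plug->A
Char 3 ('E'): step: R->0, L->4 (L advanced); E->plug->E->R->B->L->F->refl->C->L'->E->R'->C->plug->H
Char 4 ('A'): step: R->1, L=4; A->plug->A->R->F->L->D->refl->A->L'->D->R'->B->plug->F
Char 5 ('B'): step: R->2, L=4; B->plug->F->R->D->L->A->refl->D->L'->F->R'->D->plug->D

Answer: CAHFD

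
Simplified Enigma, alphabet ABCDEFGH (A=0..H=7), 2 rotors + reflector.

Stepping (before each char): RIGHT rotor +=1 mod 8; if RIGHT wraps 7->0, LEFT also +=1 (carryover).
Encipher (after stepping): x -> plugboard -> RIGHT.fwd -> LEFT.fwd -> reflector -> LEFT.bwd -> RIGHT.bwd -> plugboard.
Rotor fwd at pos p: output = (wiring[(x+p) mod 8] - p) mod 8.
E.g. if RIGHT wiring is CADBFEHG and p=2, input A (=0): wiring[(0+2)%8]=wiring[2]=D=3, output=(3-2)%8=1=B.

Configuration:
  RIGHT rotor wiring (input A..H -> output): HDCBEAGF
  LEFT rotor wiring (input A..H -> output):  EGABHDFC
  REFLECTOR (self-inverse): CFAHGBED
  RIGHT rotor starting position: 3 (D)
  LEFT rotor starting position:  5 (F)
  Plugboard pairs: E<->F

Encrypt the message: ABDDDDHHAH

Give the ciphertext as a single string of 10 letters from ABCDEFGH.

Answer: GHEECGCAHF

Derivation:
Char 1 ('A'): step: R->4, L=5; A->plug->A->R->A->L->G->refl->E->L'->G->R'->G->plug->G
Char 2 ('B'): step: R->5, L=5; B->plug->B->R->B->L->A->refl->C->L'->H->R'->H->plug->H
Char 3 ('D'): step: R->6, L=5; D->plug->D->R->F->L->D->refl->H->L'->D->R'->F->plug->E
Char 4 ('D'): step: R->7, L=5; D->plug->D->R->D->L->H->refl->D->L'->F->R'->F->plug->E
Char 5 ('D'): step: R->0, L->6 (L advanced); D->plug->D->R->B->L->E->refl->G->L'->C->R'->C->plug->C
Char 6 ('D'): step: R->1, L=6; D->plug->D->R->D->L->A->refl->C->L'->E->R'->G->plug->G
Char 7 ('H'): step: R->2, L=6; H->plug->H->R->B->L->E->refl->G->L'->C->R'->C->plug->C
Char 8 ('H'): step: R->3, L=6; H->plug->H->R->H->L->F->refl->B->L'->G->R'->A->plug->A
Char 9 ('A'): step: R->4, L=6; A->plug->A->R->A->L->H->refl->D->L'->F->R'->H->plug->H
Char 10 ('H'): step: R->5, L=6; H->plug->H->R->H->L->F->refl->B->L'->G->R'->E->plug->F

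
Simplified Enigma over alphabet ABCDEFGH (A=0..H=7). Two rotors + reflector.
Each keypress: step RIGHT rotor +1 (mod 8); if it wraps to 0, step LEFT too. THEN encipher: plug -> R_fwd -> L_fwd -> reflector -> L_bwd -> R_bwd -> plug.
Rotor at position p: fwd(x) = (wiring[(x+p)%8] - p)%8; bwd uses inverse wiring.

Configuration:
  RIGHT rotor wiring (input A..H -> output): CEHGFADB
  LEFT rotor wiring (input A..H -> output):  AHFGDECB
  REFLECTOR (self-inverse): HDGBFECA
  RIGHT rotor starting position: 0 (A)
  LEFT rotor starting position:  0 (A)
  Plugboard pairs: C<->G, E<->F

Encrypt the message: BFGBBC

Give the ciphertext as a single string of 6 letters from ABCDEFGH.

Answer: ACBGAG

Derivation:
Char 1 ('B'): step: R->1, L=0; B->plug->B->R->G->L->C->refl->G->L'->D->R'->A->plug->A
Char 2 ('F'): step: R->2, L=0; F->plug->E->R->B->L->H->refl->A->L'->A->R'->G->plug->C
Char 3 ('G'): step: R->3, L=0; G->plug->C->R->F->L->E->refl->F->L'->C->R'->B->plug->B
Char 4 ('B'): step: R->4, L=0; B->plug->B->R->E->L->D->refl->B->L'->H->R'->C->plug->G
Char 5 ('B'): step: R->5, L=0; B->plug->B->R->G->L->C->refl->G->L'->D->R'->A->plug->A
Char 6 ('C'): step: R->6, L=0; C->plug->G->R->H->L->B->refl->D->L'->E->R'->C->plug->G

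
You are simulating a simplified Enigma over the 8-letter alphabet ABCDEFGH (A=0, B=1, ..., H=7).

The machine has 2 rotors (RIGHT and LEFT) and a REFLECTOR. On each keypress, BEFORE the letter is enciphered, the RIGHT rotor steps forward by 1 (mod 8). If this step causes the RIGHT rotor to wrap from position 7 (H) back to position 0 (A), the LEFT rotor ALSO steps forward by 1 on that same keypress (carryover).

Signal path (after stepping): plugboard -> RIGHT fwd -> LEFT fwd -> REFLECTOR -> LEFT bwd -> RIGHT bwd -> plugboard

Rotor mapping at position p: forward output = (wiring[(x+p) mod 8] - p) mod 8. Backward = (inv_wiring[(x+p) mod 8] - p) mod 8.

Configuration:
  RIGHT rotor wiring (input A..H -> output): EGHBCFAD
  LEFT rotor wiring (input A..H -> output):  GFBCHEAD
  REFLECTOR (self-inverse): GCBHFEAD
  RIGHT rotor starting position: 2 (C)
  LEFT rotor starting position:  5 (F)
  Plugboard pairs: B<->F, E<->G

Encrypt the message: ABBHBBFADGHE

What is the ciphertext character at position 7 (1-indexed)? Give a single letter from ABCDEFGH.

Char 1 ('A'): step: R->3, L=5; A->plug->A->R->G->L->F->refl->E->L'->F->R'->D->plug->D
Char 2 ('B'): step: R->4, L=5; B->plug->F->R->C->L->G->refl->A->L'->E->R'->C->plug->C
Char 3 ('B'): step: R->5, L=5; B->plug->F->R->C->L->G->refl->A->L'->E->R'->G->plug->E
Char 4 ('H'): step: R->6, L=5; H->plug->H->R->H->L->C->refl->B->L'->D->R'->F->plug->B
Char 5 ('B'): step: R->7, L=5; B->plug->F->R->D->L->B->refl->C->L'->H->R'->C->plug->C
Char 6 ('B'): step: R->0, L->6 (L advanced); B->plug->F->R->F->L->E->refl->F->L'->B->R'->D->plug->D
Char 7 ('F'): step: R->1, L=6; F->plug->B->R->G->L->B->refl->C->L'->A->R'->C->plug->C

C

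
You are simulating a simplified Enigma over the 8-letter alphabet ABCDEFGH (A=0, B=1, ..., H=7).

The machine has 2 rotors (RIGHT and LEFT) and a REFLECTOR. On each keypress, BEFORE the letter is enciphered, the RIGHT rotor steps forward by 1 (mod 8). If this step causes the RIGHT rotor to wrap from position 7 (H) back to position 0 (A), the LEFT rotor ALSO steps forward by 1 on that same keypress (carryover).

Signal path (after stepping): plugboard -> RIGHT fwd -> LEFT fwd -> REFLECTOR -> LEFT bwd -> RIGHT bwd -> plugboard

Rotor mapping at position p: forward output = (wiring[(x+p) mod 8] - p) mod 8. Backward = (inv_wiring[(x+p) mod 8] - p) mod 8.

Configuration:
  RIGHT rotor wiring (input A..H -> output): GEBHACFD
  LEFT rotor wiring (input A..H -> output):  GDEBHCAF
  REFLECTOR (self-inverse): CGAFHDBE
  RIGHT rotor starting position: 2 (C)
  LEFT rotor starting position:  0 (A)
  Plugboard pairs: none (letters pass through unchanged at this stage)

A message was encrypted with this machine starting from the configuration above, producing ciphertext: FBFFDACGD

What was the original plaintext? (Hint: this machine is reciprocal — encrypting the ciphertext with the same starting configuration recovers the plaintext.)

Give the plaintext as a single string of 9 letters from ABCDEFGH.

Char 1 ('F'): step: R->3, L=0; F->plug->F->R->D->L->B->refl->G->L'->A->R'->E->plug->E
Char 2 ('B'): step: R->4, L=0; B->plug->B->R->G->L->A->refl->C->L'->F->R'->G->plug->G
Char 3 ('F'): step: R->5, L=0; F->plug->F->R->E->L->H->refl->E->L'->C->R'->G->plug->G
Char 4 ('F'): step: R->6, L=0; F->plug->F->R->B->L->D->refl->F->L'->H->R'->A->plug->A
Char 5 ('D'): step: R->7, L=0; D->plug->D->R->C->L->E->refl->H->L'->E->R'->A->plug->A
Char 6 ('A'): step: R->0, L->1 (L advanced); A->plug->A->R->G->L->E->refl->H->L'->F->R'->G->plug->G
Char 7 ('C'): step: R->1, L=1; C->plug->C->R->G->L->E->refl->H->L'->F->R'->H->plug->H
Char 8 ('G'): step: R->2, L=1; G->plug->G->R->E->L->B->refl->G->L'->D->R'->E->plug->E
Char 9 ('D'): step: R->3, L=1; D->plug->D->R->C->L->A->refl->C->L'->A->R'->E->plug->E

Answer: EGGAAGHEE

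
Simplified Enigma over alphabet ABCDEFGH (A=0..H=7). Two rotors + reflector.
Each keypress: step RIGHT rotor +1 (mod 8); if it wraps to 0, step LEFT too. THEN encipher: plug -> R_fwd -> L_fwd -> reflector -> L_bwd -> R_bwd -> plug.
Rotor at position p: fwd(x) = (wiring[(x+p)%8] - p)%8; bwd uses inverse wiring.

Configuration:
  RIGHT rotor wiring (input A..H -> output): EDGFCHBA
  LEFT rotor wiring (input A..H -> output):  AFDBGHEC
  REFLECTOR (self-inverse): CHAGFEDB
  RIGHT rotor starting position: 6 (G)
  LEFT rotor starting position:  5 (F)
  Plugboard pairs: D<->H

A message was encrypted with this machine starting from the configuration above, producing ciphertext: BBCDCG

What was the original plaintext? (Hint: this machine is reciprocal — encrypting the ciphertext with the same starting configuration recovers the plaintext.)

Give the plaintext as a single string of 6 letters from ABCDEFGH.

Answer: FFHAFA

Derivation:
Char 1 ('B'): step: R->7, L=5; B->plug->B->R->F->L->G->refl->D->L'->D->R'->F->plug->F
Char 2 ('B'): step: R->0, L->6 (L advanced); B->plug->B->R->D->L->H->refl->B->L'->H->R'->F->plug->F
Char 3 ('C'): step: R->1, L=6; C->plug->C->R->E->L->F->refl->E->L'->B->R'->D->plug->H
Char 4 ('D'): step: R->2, L=6; D->plug->H->R->B->L->E->refl->F->L'->E->R'->A->plug->A
Char 5 ('C'): step: R->3, L=6; C->plug->C->R->E->L->F->refl->E->L'->B->R'->F->plug->F
Char 6 ('G'): step: R->4, L=6; G->plug->G->R->C->L->C->refl->A->L'->G->R'->A->plug->A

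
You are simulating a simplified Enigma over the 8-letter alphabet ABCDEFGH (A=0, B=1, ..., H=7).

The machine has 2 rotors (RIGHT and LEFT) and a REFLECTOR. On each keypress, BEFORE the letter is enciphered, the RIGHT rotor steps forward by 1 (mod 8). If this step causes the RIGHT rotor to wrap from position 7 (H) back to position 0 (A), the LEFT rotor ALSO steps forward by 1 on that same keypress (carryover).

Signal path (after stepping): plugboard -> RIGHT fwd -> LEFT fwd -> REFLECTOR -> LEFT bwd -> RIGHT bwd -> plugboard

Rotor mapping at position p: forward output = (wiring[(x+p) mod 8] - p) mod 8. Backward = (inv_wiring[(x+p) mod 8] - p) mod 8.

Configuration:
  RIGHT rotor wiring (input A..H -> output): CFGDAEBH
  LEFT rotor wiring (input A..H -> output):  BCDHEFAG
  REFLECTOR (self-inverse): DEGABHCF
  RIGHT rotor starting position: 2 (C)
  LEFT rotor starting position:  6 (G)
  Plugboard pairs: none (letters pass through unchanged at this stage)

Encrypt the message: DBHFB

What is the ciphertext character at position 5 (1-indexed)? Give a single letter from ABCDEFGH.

Char 1 ('D'): step: R->3, L=6; D->plug->D->R->G->L->G->refl->C->L'->A->R'->A->plug->A
Char 2 ('B'): step: R->4, L=6; B->plug->B->R->A->L->C->refl->G->L'->G->R'->E->plug->E
Char 3 ('H'): step: R->5, L=6; H->plug->H->R->D->L->E->refl->B->L'->F->R'->D->plug->D
Char 4 ('F'): step: R->6, L=6; F->plug->F->R->F->L->B->refl->E->L'->D->R'->A->plug->A
Char 5 ('B'): step: R->7, L=6; B->plug->B->R->D->L->E->refl->B->L'->F->R'->G->plug->G

G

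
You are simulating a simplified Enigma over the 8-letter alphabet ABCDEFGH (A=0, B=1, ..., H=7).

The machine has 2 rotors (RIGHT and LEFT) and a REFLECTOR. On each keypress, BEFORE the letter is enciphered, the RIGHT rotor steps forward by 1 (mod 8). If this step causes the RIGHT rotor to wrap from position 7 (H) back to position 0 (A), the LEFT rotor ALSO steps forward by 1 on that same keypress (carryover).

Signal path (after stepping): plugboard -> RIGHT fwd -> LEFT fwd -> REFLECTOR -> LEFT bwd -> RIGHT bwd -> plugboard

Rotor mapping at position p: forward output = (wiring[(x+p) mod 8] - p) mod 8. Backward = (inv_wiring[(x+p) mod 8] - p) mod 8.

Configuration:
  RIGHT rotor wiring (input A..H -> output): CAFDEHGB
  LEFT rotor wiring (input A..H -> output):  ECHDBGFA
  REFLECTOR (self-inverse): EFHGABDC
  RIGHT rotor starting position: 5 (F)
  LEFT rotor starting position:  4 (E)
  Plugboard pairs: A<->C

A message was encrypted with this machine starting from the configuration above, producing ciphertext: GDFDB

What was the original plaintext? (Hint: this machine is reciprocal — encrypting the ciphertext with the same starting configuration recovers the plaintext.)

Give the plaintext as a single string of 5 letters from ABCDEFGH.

Answer: FFHFF

Derivation:
Char 1 ('G'): step: R->6, L=4; G->plug->G->R->G->L->D->refl->G->L'->F->R'->F->plug->F
Char 2 ('D'): step: R->7, L=4; D->plug->D->R->G->L->D->refl->G->L'->F->R'->F->plug->F
Char 3 ('F'): step: R->0, L->5 (L advanced); F->plug->F->R->H->L->E->refl->A->L'->B->R'->H->plug->H
Char 4 ('D'): step: R->1, L=5; D->plug->D->R->D->L->H->refl->C->L'->F->R'->F->plug->F
Char 5 ('B'): step: R->2, L=5; B->plug->B->R->B->L->A->refl->E->L'->H->R'->F->plug->F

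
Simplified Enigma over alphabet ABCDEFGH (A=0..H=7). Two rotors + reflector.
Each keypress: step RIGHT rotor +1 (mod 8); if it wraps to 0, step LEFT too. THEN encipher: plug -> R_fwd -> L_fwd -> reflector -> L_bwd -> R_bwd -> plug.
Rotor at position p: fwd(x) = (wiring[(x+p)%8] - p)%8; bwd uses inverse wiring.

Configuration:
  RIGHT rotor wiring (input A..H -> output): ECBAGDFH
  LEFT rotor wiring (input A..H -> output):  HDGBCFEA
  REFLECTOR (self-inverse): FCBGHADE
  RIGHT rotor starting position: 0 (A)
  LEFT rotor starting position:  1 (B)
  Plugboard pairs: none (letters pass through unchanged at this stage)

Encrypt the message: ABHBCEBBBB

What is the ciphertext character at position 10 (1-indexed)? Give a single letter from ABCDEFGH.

Char 1 ('A'): step: R->1, L=1; A->plug->A->R->B->L->F->refl->A->L'->C->R'->E->plug->E
Char 2 ('B'): step: R->2, L=1; B->plug->B->R->G->L->H->refl->E->L'->E->R'->C->plug->C
Char 3 ('H'): step: R->3, L=1; H->plug->H->R->G->L->H->refl->E->L'->E->R'->E->plug->E
Char 4 ('B'): step: R->4, L=1; B->plug->B->R->H->L->G->refl->D->L'->F->R'->G->plug->G
Char 5 ('C'): step: R->5, L=1; C->plug->C->R->C->L->A->refl->F->L'->B->R'->H->plug->H
Char 6 ('E'): step: R->6, L=1; E->plug->E->R->D->L->B->refl->C->L'->A->R'->G->plug->G
Char 7 ('B'): step: R->7, L=1; B->plug->B->R->F->L->D->refl->G->L'->H->R'->F->plug->F
Char 8 ('B'): step: R->0, L->2 (L advanced); B->plug->B->R->C->L->A->refl->F->L'->G->R'->E->plug->E
Char 9 ('B'): step: R->1, L=2; B->plug->B->R->A->L->E->refl->H->L'->B->R'->A->plug->A
Char 10 ('B'): step: R->2, L=2; B->plug->B->R->G->L->F->refl->A->L'->C->R'->G->plug->G

G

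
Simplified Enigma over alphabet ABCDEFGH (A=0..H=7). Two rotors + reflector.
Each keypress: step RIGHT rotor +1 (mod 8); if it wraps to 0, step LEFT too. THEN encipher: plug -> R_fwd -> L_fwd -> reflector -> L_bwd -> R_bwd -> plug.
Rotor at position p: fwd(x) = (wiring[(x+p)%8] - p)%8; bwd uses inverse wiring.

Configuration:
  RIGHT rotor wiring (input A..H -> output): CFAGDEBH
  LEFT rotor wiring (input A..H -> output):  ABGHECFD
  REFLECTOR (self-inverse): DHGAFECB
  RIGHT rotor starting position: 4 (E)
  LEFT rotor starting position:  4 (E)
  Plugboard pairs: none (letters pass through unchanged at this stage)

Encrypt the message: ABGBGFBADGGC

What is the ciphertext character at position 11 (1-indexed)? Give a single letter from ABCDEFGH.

Char 1 ('A'): step: R->5, L=4; A->plug->A->R->H->L->D->refl->A->L'->A->R'->E->plug->E
Char 2 ('B'): step: R->6, L=4; B->plug->B->R->B->L->G->refl->C->L'->G->R'->H->plug->H
Char 3 ('G'): step: R->7, L=4; G->plug->G->R->F->L->F->refl->E->L'->E->R'->F->plug->F
Char 4 ('B'): step: R->0, L->5 (L advanced); B->plug->B->R->F->L->B->refl->H->L'->H->R'->H->plug->H
Char 5 ('G'): step: R->1, L=5; G->plug->G->R->G->L->C->refl->G->L'->C->R'->D->plug->D
Char 6 ('F'): step: R->2, L=5; F->plug->F->R->F->L->B->refl->H->L'->H->R'->E->plug->E
Char 7 ('B'): step: R->3, L=5; B->plug->B->R->A->L->F->refl->E->L'->E->R'->E->plug->E
Char 8 ('A'): step: R->4, L=5; A->plug->A->R->H->L->H->refl->B->L'->F->R'->C->plug->C
Char 9 ('D'): step: R->5, L=5; D->plug->D->R->F->L->B->refl->H->L'->H->R'->A->plug->A
Char 10 ('G'): step: R->6, L=5; G->plug->G->R->F->L->B->refl->H->L'->H->R'->D->plug->D
Char 11 ('G'): step: R->7, L=5; G->plug->G->R->F->L->B->refl->H->L'->H->R'->E->plug->E

E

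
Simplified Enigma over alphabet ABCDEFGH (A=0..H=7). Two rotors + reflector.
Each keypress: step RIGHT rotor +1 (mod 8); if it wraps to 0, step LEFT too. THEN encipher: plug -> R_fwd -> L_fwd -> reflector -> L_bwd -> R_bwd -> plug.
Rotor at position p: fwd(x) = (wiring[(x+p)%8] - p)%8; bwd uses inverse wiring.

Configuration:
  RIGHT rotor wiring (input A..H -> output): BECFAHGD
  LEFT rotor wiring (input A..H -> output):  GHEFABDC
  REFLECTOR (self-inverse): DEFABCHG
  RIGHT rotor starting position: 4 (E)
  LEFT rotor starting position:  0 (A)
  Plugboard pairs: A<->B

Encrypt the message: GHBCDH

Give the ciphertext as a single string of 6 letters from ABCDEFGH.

Answer: ABEGFC

Derivation:
Char 1 ('G'): step: R->5, L=0; G->plug->G->R->A->L->G->refl->H->L'->B->R'->B->plug->A
Char 2 ('H'): step: R->6, L=0; H->plug->H->R->B->L->H->refl->G->L'->A->R'->A->plug->B
Char 3 ('B'): step: R->7, L=0; B->plug->A->R->E->L->A->refl->D->L'->G->R'->E->plug->E
Char 4 ('C'): step: R->0, L->1 (L advanced); C->plug->C->R->C->L->E->refl->B->L'->G->R'->G->plug->G
Char 5 ('D'): step: R->1, L=1; D->plug->D->R->H->L->F->refl->C->L'->F->R'->F->plug->F
Char 6 ('H'): step: R->2, L=1; H->plug->H->R->C->L->E->refl->B->L'->G->R'->C->plug->C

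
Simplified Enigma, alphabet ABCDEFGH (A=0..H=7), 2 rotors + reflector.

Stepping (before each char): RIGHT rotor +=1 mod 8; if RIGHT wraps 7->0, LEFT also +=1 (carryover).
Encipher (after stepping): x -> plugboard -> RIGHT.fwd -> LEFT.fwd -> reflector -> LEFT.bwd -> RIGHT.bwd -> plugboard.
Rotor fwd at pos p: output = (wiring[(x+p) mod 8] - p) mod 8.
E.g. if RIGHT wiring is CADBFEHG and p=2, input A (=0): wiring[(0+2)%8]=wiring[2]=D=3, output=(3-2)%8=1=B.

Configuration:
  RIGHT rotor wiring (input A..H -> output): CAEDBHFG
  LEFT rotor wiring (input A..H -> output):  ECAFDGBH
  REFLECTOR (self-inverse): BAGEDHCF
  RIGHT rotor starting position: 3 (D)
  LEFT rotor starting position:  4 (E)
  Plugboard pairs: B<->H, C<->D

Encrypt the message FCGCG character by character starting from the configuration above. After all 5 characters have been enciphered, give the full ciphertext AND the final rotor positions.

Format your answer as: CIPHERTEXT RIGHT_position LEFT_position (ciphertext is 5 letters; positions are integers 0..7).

Char 1 ('F'): step: R->4, L=4; F->plug->F->R->E->L->A->refl->B->L'->H->R'->H->plug->B
Char 2 ('C'): step: R->5, L=4; C->plug->D->R->F->L->G->refl->C->L'->B->R'->C->plug->D
Char 3 ('G'): step: R->6, L=4; G->plug->G->R->D->L->D->refl->E->L'->G->R'->E->plug->E
Char 4 ('C'): step: R->7, L=4; C->plug->D->R->F->L->G->refl->C->L'->B->R'->C->plug->D
Char 5 ('G'): step: R->0, L->5 (L advanced); G->plug->G->R->F->L->D->refl->E->L'->B->R'->E->plug->E
Final: ciphertext=BDEDE, RIGHT=0, LEFT=5

Answer: BDEDE 0 5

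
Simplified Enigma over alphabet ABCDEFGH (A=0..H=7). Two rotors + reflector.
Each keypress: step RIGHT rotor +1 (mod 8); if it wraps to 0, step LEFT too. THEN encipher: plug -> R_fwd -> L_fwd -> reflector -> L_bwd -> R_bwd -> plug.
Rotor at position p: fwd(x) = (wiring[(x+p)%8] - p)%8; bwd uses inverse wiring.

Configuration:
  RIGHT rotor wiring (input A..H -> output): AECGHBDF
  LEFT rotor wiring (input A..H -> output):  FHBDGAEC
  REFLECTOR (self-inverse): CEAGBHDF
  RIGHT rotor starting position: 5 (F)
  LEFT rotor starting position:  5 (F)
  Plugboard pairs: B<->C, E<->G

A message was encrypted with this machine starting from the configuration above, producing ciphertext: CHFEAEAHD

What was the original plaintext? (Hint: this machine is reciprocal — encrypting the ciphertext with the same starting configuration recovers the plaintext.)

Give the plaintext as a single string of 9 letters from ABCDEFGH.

Char 1 ('C'): step: R->6, L=5; C->plug->B->R->H->L->B->refl->E->L'->F->R'->A->plug->A
Char 2 ('H'): step: R->7, L=5; H->plug->H->R->E->L->C->refl->A->L'->D->R'->D->plug->D
Char 3 ('F'): step: R->0, L->6 (L advanced); F->plug->F->R->B->L->E->refl->B->L'->D->R'->G->plug->E
Char 4 ('E'): step: R->1, L=6; E->plug->G->R->E->L->D->refl->G->L'->A->R'->E->plug->G
Char 5 ('A'): step: R->2, L=6; A->plug->A->R->A->L->G->refl->D->L'->E->R'->B->plug->C
Char 6 ('E'): step: R->3, L=6; E->plug->G->R->B->L->E->refl->B->L'->D->R'->A->plug->A
Char 7 ('A'): step: R->4, L=6; A->plug->A->R->D->L->B->refl->E->L'->B->R'->D->plug->D
Char 8 ('H'): step: R->5, L=6; H->plug->H->R->C->L->H->refl->F->L'->F->R'->F->plug->F
Char 9 ('D'): step: R->6, L=6; D->plug->D->R->G->L->A->refl->C->L'->H->R'->B->plug->C

Answer: ADEGCADFC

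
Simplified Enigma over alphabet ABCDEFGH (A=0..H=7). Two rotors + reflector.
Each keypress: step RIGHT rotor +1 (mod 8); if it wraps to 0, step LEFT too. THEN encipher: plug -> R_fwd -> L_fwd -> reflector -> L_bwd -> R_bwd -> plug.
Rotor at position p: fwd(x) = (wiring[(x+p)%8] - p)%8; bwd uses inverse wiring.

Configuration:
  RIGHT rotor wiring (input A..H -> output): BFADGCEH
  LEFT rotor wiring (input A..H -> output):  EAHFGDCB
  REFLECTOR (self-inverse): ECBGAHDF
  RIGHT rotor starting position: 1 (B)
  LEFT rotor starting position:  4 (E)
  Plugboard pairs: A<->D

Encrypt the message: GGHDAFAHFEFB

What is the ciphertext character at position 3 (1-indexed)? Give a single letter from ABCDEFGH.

Char 1 ('G'): step: R->2, L=4; G->plug->G->R->H->L->B->refl->C->L'->A->R'->D->plug->A
Char 2 ('G'): step: R->3, L=4; G->plug->G->R->C->L->G->refl->D->L'->G->R'->F->plug->F
Char 3 ('H'): step: R->4, L=4; H->plug->H->R->H->L->B->refl->C->L'->A->R'->C->plug->C

C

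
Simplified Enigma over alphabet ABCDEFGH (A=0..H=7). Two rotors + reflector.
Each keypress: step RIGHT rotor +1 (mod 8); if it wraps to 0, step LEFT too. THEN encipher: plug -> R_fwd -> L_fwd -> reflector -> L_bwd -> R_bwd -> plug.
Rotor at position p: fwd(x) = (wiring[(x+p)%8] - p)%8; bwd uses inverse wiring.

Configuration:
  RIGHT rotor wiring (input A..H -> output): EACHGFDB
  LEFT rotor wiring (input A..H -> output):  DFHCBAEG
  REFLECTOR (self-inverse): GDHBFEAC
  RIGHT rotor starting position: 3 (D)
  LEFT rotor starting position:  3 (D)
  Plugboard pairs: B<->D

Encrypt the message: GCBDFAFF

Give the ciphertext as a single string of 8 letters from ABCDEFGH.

Answer: EEHCEFGB

Derivation:
Char 1 ('G'): step: R->4, L=3; G->plug->G->R->G->L->C->refl->H->L'->A->R'->E->plug->E
Char 2 ('C'): step: R->5, L=3; C->plug->C->R->E->L->D->refl->B->L'->D->R'->E->plug->E
Char 3 ('B'): step: R->6, L=3; B->plug->D->R->C->L->F->refl->E->L'->H->R'->H->plug->H
Char 4 ('D'): step: R->7, L=3; D->plug->B->R->F->L->A->refl->G->L'->B->R'->C->plug->C
Char 5 ('F'): step: R->0, L->4 (L advanced); F->plug->F->R->F->L->B->refl->D->L'->G->R'->E->plug->E
Char 6 ('A'): step: R->1, L=4; A->plug->A->R->H->L->G->refl->A->L'->C->R'->F->plug->F
Char 7 ('F'): step: R->2, L=4; F->plug->F->R->H->L->G->refl->A->L'->C->R'->G->plug->G
Char 8 ('F'): step: R->3, L=4; F->plug->F->R->B->L->E->refl->F->L'->A->R'->D->plug->B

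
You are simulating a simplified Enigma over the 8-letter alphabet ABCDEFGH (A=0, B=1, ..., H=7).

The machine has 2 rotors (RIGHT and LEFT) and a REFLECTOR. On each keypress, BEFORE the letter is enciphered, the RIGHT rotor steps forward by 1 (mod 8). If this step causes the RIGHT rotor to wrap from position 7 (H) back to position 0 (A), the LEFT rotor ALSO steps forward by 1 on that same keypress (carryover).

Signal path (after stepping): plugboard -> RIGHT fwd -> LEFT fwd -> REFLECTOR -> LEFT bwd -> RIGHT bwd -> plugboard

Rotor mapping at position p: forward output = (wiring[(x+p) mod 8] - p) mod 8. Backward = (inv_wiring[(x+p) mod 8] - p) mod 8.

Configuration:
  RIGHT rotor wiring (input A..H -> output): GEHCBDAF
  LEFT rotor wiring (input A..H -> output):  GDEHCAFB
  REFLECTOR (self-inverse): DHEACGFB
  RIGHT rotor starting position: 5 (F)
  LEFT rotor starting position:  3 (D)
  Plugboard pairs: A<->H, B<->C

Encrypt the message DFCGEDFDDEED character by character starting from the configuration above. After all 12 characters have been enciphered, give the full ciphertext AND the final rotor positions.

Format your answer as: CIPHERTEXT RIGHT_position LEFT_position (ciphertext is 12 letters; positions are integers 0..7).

Char 1 ('D'): step: R->6, L=3; D->plug->D->R->G->L->A->refl->D->L'->F->R'->H->plug->A
Char 2 ('F'): step: R->7, L=3; F->plug->F->R->C->L->F->refl->G->L'->E->R'->G->plug->G
Char 3 ('C'): step: R->0, L->4 (L advanced); C->plug->B->R->E->L->C->refl->E->L'->B->R'->E->plug->E
Char 4 ('G'): step: R->1, L=4; G->plug->G->R->E->L->C->refl->E->L'->B->R'->C->plug->B
Char 5 ('E'): step: R->2, L=4; E->plug->E->R->G->L->A->refl->D->L'->H->R'->C->plug->B
Char 6 ('D'): step: R->3, L=4; D->plug->D->R->F->L->H->refl->B->L'->C->R'->E->plug->E
Char 7 ('F'): step: R->4, L=4; F->plug->F->R->A->L->G->refl->F->L'->D->R'->G->plug->G
Char 8 ('D'): step: R->5, L=4; D->plug->D->R->B->L->E->refl->C->L'->E->R'->H->plug->A
Char 9 ('D'): step: R->6, L=4; D->plug->D->R->G->L->A->refl->D->L'->H->R'->B->plug->C
Char 10 ('E'): step: R->7, L=4; E->plug->E->R->D->L->F->refl->G->L'->A->R'->D->plug->D
Char 11 ('E'): step: R->0, L->5 (L advanced); E->plug->E->R->B->L->A->refl->D->L'->A->R'->G->plug->G
Char 12 ('D'): step: R->1, L=5; D->plug->D->R->A->L->D->refl->A->L'->B->R'->C->plug->B
Final: ciphertext=AGEBBEGACDGB, RIGHT=1, LEFT=5

Answer: AGEBBEGACDGB 1 5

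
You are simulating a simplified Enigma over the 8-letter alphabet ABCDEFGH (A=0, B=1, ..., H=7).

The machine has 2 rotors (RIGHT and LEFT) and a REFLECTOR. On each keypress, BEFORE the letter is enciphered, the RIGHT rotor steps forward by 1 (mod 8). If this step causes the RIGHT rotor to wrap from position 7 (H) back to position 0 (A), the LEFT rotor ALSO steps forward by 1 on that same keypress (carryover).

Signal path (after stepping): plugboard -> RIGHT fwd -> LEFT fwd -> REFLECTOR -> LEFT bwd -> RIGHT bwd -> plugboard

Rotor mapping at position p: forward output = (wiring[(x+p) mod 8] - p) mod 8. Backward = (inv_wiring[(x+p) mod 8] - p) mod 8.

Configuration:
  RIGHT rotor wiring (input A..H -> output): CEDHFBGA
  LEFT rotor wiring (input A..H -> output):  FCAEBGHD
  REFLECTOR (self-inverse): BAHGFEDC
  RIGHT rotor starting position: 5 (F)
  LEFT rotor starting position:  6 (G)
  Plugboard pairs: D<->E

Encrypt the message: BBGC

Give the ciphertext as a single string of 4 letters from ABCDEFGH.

Char 1 ('B'): step: R->6, L=6; B->plug->B->R->C->L->H->refl->C->L'->E->R'->C->plug->C
Char 2 ('B'): step: R->7, L=6; B->plug->B->R->D->L->E->refl->F->L'->B->R'->A->plug->A
Char 3 ('G'): step: R->0, L->7 (L advanced); G->plug->G->R->G->L->H->refl->C->L'->F->R'->E->plug->D
Char 4 ('C'): step: R->1, L=7; C->plug->C->R->G->L->H->refl->C->L'->F->R'->F->plug->F

Answer: CADF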